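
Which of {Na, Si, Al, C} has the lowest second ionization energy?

Si

Consider each +1 ion: Na⁺ is the bare [Ne] core; Si⁺ still has 3 valence electrons; Al⁺ still has 2 valence electrons; C⁺ still has 3 valence electrons.
Core electrons are held far more tightly than valence electrons, so Na tops the IE_2 order.
Valence configurations: Si⁺ [Ne]3s²3p¹, Al⁺ [Ne]3s², C⁺ [He]2s²2p¹.
Si⁺ loses a lone 3p electron whereas Al⁺ must break into a filled 3s² pair, so IE_2(Al) > IE_2(Si) even though Si has the higher nuclear charge.
Tabulated IE_2 (kJ/mol): Na 4562, Si 1577, Al 1817, C 2353.
Overall IE_2 order: Si < Al < C < Na.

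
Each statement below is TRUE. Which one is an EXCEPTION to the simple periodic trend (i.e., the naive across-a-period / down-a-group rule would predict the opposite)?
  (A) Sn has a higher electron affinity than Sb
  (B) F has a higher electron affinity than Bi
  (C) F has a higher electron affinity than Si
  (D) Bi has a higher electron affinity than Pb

The general trend: electron affinity increases across a period and decreases down a group.
(A) Sn (period 5, group 14) vs Sb (period 5, group 15): the stated order contradicts the simple trend.
(B) F (period 2, group 17) vs Bi (period 6, group 15): the stated order agrees with the simple trend.
(C) F (period 2, group 17) vs Si (period 3, group 14): the stated order agrees with the simple trend.
(D) Bi (period 6, group 15) vs Pb (period 6, group 14): the stated order agrees with the simple trend.
The exception is (A): adding an electron to Sb's half-filled 5p³ is unfavourable, so Sn has the more exothermic EA.

(A)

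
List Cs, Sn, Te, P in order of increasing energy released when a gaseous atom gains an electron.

Cs, P, Sn, Te

P is in period 3, group 15; Sn is in period 5, group 14; Te is in period 5, group 16; Cs is in period 6, group 1.
Adding an electron releases more energy for atoms nearer the top right (short of the noble gases).
Neither a single period nor a single group — weigh both effects.
P > Cs: relative to Cs, both the across-period and down-group shifts push P's electron affinity up.
Sn > P: this pair runs against the simple trend — see the exception note.
Te > Sn: Te lies to the right of Sn in period 5, so the across-period effect alone puts Te higher.
Note the exception: Sn has a higher electron affinity than P, contrary to the simple trend — adding an electron to P's half-filled np³ subshell costs electron-pairing energy.
Approximate values (kJ/mol): P 72, Sn 107, Te 190, Cs 46.
So from lowest to highest: Cs < P < Sn < Te.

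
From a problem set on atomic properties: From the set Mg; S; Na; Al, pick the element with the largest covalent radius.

Na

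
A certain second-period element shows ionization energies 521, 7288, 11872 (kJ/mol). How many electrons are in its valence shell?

1

Look for the largest jump between consecutive ionization energies: IE2/IE1 ≈ 14.0, far larger than any earlier ratio.
That jump marks the point where a core electron is being removed. So the atom has 1 valence electron.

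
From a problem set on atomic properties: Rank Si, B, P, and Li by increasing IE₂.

Si < P < B < Li

IE_2 is the cost of taking one more electron from the +1 cation: Si⁺ still has 3 valence electrons; B⁺ still has 2 valence electrons; P⁺ still has 4 valence electrons; Li⁺ is the bare [He] core.
Breaking into a closed-shell core is much more expensive than removing a leftover valence electron — Li has the largest IE_2 here.
Valence configurations: Si⁺ [Ne]3s²3p¹, B⁺ [He]2s², P⁺ [Ne]3s²3p².
Tabulated IE_2 (kJ/mol): Si 1577, B 2427, P 1907, Li 7298.
Hence IE_2: Si < P < B < Li.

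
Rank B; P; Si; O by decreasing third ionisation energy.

O, B, Si, P

The third ionization energy removes an electron from the +2 ion. For each element: B²⁺ still has 1 valence electron; P²⁺ still has 3 valence electrons; Si²⁺ still has 2 valence electrons; O²⁺ still has 4 valence electrons.
All are still removing valence electrons, so compare the +2 ions as you would atoms: IE_3 generally rises across a period (higher Z_eff) and falls down a group (larger shell), subject to the usual subshell exceptions.
Valence configurations: B²⁺ [He]2s¹, P²⁺ [Ne]3s²3p¹, Si²⁺ [Ne]3s², O²⁺ [He]2s²2p².
P²⁺ loses a lone 3p electron whereas Si²⁺ must break into a filled 3s² pair, so IE_3(Si) > IE_3(P) even though P has the higher nuclear charge.
The numbers (kJ/mol): B 3660, P 2914, Si 3232, O 5300.
Overall IE_3 order: P < Si < B < O.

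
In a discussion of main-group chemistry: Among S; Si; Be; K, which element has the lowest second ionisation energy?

Si

After 1 electron has been removed, what remains? S⁺ still has 5 valence electrons; Si⁺ still has 3 valence electrons; Be⁺ still has 1 valence electron; K⁺ is the bare [Ar] core.
Core electrons are held far more tightly than valence electrons, so K tops the IE_2 order.
Valence configurations: S⁺ [Ne]3s²3p³, Si⁺ [Ne]3s²3p¹, Be⁺ [He]2s¹.
Approximate IE_2 values (kJ/mol): S 2252, Si 1577, Be 1757, K 3052.
So the second ionization energies run Si < Be < S < K.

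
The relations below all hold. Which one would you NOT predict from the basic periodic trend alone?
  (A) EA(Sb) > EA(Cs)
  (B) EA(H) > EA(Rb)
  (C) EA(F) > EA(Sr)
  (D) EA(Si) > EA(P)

(D)

The general trend: electron affinity increases across a period and decreases down a group.
(A) Sb (period 5, group 15) vs Cs (period 6, group 1): the stated order agrees with the simple trend.
(B) H (period 1, group 1) vs Rb (period 5, group 1): the stated order agrees with the simple trend.
(C) F (period 2, group 17) vs Sr (period 5, group 2): the stated order agrees with the simple trend.
(D) Si (period 3, group 14) vs P (period 3, group 15): the stated order contradicts the simple trend.
The exception is (D): adding an electron to P's half-filled 3p³ is unfavourable, so Si (3p²) has the more exothermic EA.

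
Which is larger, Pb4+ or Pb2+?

Pb2+

Both ions have Z = 82 protons, but Pb4+ has lost more electrons, so its remaining electrons feel a larger effective nuclear charge per electron and are pulled in more tightly.
Higher positive charge → smaller ion, so Pb2+ > Pb4+.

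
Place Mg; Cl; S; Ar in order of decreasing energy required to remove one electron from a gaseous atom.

Ar > Cl > S > Mg

Mg is in period 3, group 2; S is in period 3, group 16; Cl is in period 3, group 17; Ar is in period 3, group 18.
First ionization energy rises across a period (greater Z_eff holds electrons more tightly) and falls down a group (valence electrons are farther from the nucleus).
All lie in period 3, so first ionization energy increases left to right.
So from highest to lowest: Ar > Cl > S > Mg.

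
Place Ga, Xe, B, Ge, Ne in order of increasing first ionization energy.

B is in period 2, group 13; Ne is in period 2, group 18; Ga is in period 4, group 13; Ge is in period 4, group 14; Xe is in period 5, group 18.
First ionization energy rises across a period (greater Z_eff holds electrons more tightly) and falls down a group (valence electrons are farther from the nucleus).
Here both period and group differ, so the two effects have to be weighed against each other.
Ge > Ga: both are in period 4; the period trend gives Ge the larger value.
B > Ge: period and group pull opposite ways; the down-group shift dominates (801 vs 762 kJ/mol).
Xe > B: period and group pull opposite ways; the across-period shift dominates (1170 vs 801 kJ/mol).
Ne > Xe: Ne sits above Xe in group 18, so the down-group effect alone puts Ne higher.
Tabulated first ionization energy (kJ/mol): B 801, Ne 2081, Ga 579, Ge 762, Xe 1170.
So from lowest to highest: Ga < Ge < B < Xe < Ne.

Ga < Ge < B < Xe < Ne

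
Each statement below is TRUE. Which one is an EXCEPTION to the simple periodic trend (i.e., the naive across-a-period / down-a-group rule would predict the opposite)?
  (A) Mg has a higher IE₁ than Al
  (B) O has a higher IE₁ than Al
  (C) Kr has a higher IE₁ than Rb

(A)

The general trend: IE₁ increases across a period and decreases down a group.
(A) Mg (period 3, group 2) vs Al (period 3, group 13): the stated order contradicts the simple trend.
(B) O (period 2, group 16) vs Al (period 3, group 13): the stated order agrees with the simple trend.
(C) Kr (period 4, group 18) vs Rb (period 5, group 1): the stated order agrees with the simple trend.
The exception is (A): Al's single 3p electron is easier to remove than one from Mg's filled 3s².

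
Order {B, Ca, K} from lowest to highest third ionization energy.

IE_3 is the cost of taking one more electron from the +2 cation: B²⁺ still has 1 valence electron; Ca²⁺ is the bare [Ar] core; K²⁺ is already 1 electron into the core.
Pulling an electron out of a noble-gas core costs far more than removing a remaining valence electron, so K and Ca sit at the high end of IE_3.
Tabulated IE_3 (kJ/mol): B 3660, Ca 4912, K 4420.
Hence IE_3: B < K < Ca.

B, K, Ca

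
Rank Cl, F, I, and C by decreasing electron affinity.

Atoms with high Z_eff and room in the valence shell (especially the halogens) have the most exothermic electron affinities.
Here both period and group differ, so the two effects have to be weighed against each other.
I > C: the two effects oppose for this pair; the across-period effect wins (295 vs 122 kJ/mol).
F > I: they share group 17; the group trend gives F the larger value.
Cl > F: this pair runs against the simple trend — see the exception note.
Note the exception: Cl has a higher electron affinity than F, contrary to the simple trend — F's small 2p subshell makes the incoming electron feel strong e⁻–e⁻ repulsion, so Cl actually releases more energy on gaining an electron.
Tabulated electron affinity (kJ/mol): C 122, F 328, Cl 349, I 295.
So from highest to lowest: Cl > F > I > C.

Cl, F, I, C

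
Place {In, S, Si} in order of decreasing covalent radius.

In > Si > S

Moving right in a period, electrons are added to the same shell under a stronger nuclear pull, so atoms get smaller; moving down, a new shell is opened and atoms get larger.
Here both period and group differ, so the two effects have to be weighed against each other.
Si > S: both are in period 3; the period trend gives Si the larger value.
In > Si: relative to Si, both the across-period and down-group shifts push In's atomic radius up.
Approximate values (pm): Si 116, S 103, In 142.
So from largest to smallest: In > Si > S.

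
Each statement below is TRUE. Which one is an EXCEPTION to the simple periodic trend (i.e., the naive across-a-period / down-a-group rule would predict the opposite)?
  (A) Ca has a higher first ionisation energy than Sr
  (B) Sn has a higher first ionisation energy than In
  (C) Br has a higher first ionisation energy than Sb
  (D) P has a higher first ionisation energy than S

The general trend: first ionisation energy increases across a period and decreases down a group.
(A) Ca (period 4, group 2) vs Sr (period 5, group 2): the stated order agrees with the simple trend.
(B) Sn (period 5, group 14) vs In (period 5, group 13): the stated order agrees with the simple trend.
(C) Br (period 4, group 17) vs Sb (period 5, group 15): the stated order agrees with the simple trend.
(D) P (period 3, group 15) vs S (period 3, group 16): the stated order contradicts the simple trend.
The exception is (D): S (3p⁴) ionizes more easily than half-filled P (3p³) because the paired 3p electron in S is pushed out by e⁻–e⁻ repulsion.

(D)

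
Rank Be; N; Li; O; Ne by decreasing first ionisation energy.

Ne, N, O, Be, Li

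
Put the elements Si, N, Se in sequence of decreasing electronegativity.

Atoms toward the upper right of the periodic table pull bonding electrons most strongly.
Neither a single period nor a single group — weigh both effects.
Se > Si: period and group pull opposite ways; the across-period shift dominates (2.55 vs 1.90).
N > Se: the two effects oppose for this pair; the down-group effect wins (3.04 vs 2.55).
For reference (Pauling): N 3.04, Si 1.90, Se 2.55.
So from highest to lowest: N > Se > Si.

N > Se > Si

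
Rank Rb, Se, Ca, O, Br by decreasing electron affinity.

Br > Se > O > Rb > Ca

O is in period 2, group 16; Ca is in period 4, group 2; Se is in period 4, group 16; Br is in period 4, group 17; Rb is in period 5, group 1.
Adding an electron releases more energy for atoms nearer the top right (short of the noble gases).
These span different periods and groups, so the two trends combine.
Rb > Ca: this pair runs against the simple trend — see the exception note.
O > Rb: both effects reinforce here, so O is clearly the higher of the two.
Se > O: this pair runs against the simple trend — see the exception note.
Br > Se: both are in period 4; the period trend gives Br the larger value.
Note the exception: Rb has a higher electron affinity than Ca, contrary to the simple trend — adding an electron to Ca (ns²) has to open a new, higher-energy np subshell, which is unfavourable.
Note the exception: Se has a higher electron affinity than O, contrary to the simple trend — O's compact 2p subshell gives strong electron–electron repulsion on the added electron.
Tabulated electron affinity (kJ/mol): O 141, Ca 2, Se 195, Br 325, Rb 47.
So from highest to lowest: Br > Se > O > Rb > Ca.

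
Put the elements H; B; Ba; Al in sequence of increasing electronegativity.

Ba < Al < B < H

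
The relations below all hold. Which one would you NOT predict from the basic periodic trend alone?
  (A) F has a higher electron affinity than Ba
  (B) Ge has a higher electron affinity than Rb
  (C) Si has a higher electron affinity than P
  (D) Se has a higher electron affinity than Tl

(C)

The general trend: electron affinity increases across a period and decreases down a group.
(A) F (period 2, group 17) vs Ba (period 6, group 2): the stated order agrees with the simple trend.
(B) Ge (period 4, group 14) vs Rb (period 5, group 1): the stated order agrees with the simple trend.
(C) Si (period 3, group 14) vs P (period 3, group 15): the stated order contradicts the simple trend.
(D) Se (period 4, group 16) vs Tl (period 6, group 13): the stated order agrees with the simple trend.
The exception is (C): adding an electron to P's half-filled 3p³ is unfavourable, so Si (3p²) has the more exothermic EA.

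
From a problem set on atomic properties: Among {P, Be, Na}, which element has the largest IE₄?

Be

IE_4 is the cost of taking one more electron from the +3 cation: P³⁺ still has 2 valence electrons; Be³⁺ is already 1 electron into the core; Na³⁺ is already 2 electrons into the core.
Breaking into a closed-shell core is much more expensive than removing a leftover valence electron — Na and Be have the largest IE_4 here.
Tabulated IE_4 (kJ/mol): P 4964, Be 21007, Na 9543.
Overall IE_4 order: P < Na < Be.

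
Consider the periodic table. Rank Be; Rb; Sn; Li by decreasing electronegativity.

Li is in period 2, group 1; Be is in period 2, group 2; Rb is in period 5, group 1; Sn is in period 5, group 14.
Smaller atoms with higher effective nuclear charge are more electronegative.
Neither a single period nor a single group — weigh both effects.
Li > Rb: Li sits above Rb in group 1, so the down-group effect alone puts Li higher.
Be > Li: Be lies to the right of Li in period 2, so the across-period effect alone puts Be higher.
Sn > Be: the two effects oppose for this pair; the across-period effect wins (1.96 vs 1.57).
For reference (Pauling): Li 0.98, Be 1.57, Rb 0.82, Sn 1.96.
So from highest to lowest: Sn > Be > Li > Rb.

Sn > Be > Li > Rb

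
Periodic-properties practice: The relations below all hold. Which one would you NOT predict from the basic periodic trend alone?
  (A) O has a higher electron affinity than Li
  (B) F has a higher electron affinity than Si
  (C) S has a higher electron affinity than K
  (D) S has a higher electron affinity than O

The general trend: electron affinity increases across a period and decreases down a group.
(A) O (period 2, group 16) vs Li (period 2, group 1): the stated order agrees with the simple trend.
(B) F (period 2, group 17) vs Si (period 3, group 14): the stated order agrees with the simple trend.
(C) S (period 3, group 16) vs K (period 4, group 1): the stated order agrees with the simple trend.
(D) S (period 3, group 16) vs O (period 2, group 16): the stated order contradicts the simple trend.
The exception is (D): the compact 2p subshell of O repels the added electron more than S's larger 3p does.

(D)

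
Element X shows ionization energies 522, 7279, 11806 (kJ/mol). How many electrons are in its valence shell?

1

Look for the largest jump between consecutive ionization energies: IE2/IE1 ≈ 13.9, far larger than any earlier ratio.
That jump marks the point where a core electron is being removed. So the atom has 1 valence electron.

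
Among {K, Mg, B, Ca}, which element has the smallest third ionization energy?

B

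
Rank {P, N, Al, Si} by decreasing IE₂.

N > P > Al > Si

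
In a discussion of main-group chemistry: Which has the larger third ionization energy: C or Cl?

C

After 2 electrons have been removed, what remains? C²⁺ still has 2 valence electrons; Cl²⁺ still has 5 valence electrons.
All are still removing valence electrons, so compare the +2 ions as you would atoms: IE_3 generally rises across a period (higher Z_eff) and falls down a group (larger shell), subject to the usual subshell exceptions.
Valence configurations: C²⁺ [He]2s², Cl²⁺ [Ne]3s²3p³.
Tabulated IE_3 (kJ/mol): C 4620, Cl 3822.
Hence IE_3: Cl < C.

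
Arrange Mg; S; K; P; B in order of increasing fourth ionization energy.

S < P < K < Mg < B

The fourth ionization energy removes an electron from the +3 ion. For each element: Mg³⁺ is already 1 electron into the core; S³⁺ still has 3 valence electrons; K³⁺ is already 2 electrons into the core; P³⁺ still has 2 valence electrons; B³⁺ is the bare [He] core.
Core electrons are held far more tightly than valence electrons, so K, Mg and B top the IE_4 order.
Valence configurations: S³⁺ [Ne]3s²3p¹, P³⁺ [Ne]3s².
S³⁺ loses a lone 3p electron whereas P³⁺ must break into a filled 3s² pair, so IE_4(P) > IE_4(S) even though S has the higher nuclear charge.
The numbers (kJ/mol): Mg 10543, S 4556, K 5877, P 4964, B 25026.
Overall IE_4 order: S < P < K < Mg < B.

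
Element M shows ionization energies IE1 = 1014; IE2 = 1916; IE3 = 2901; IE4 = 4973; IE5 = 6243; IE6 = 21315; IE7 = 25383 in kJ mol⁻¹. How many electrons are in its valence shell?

5

Look for the largest jump between consecutive ionization energies: IE6/IE5 ≈ 3.4, far larger than any earlier ratio.
That jump marks the point where a core electron is being removed. So the atom has 5 valence electrons.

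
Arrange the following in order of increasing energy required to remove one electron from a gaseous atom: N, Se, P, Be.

First ionization energy rises across a period (greater Z_eff holds electrons more tightly) and falls down a group (valence electrons are farther from the nucleus).
These span different periods and groups, so the two trends combine.
Se > Be: the two effects oppose for this pair; the across-period effect wins (941 vs 900 kJ/mol).
P > Se: period and group pull opposite ways; the down-group shift dominates (1012 vs 941 kJ/mol).
N > P: N sits above P in group 15, so the down-group effect alone puts N higher.
For reference (kJ/mol): Be 900, N 1402, P 1012, Se 941.
So from lowest to highest: Be < Se < P < N.

Be < Se < P < N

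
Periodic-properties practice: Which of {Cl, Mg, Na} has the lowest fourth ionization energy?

Cl

After 3 electrons have been removed, what remains? Cl³⁺ still has 4 valence electrons; Mg³⁺ is already 1 electron into the core; Na³⁺ is already 2 electrons into the core.
Core electrons are held far more tightly than valence electrons, so Na and Mg top the IE_4 order.
Tabulated IE_4 (kJ/mol): Cl 5159, Mg 10543, Na 9543.
So the fourth ionization energies run Cl < Na < Mg.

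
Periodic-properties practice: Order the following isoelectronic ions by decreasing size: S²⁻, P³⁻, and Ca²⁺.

P³⁻ > S²⁻ > Ca²⁺

All of these have 18 electrons, so size is governed by nuclear charge alone: the more protons, the stronger the pull on the same electron cloud, and the smaller the ion.
Nuclear charges: Ca²⁺ (Z=20), S²⁻ (Z=16), P³⁻ (Z=15).
Largest to smallest: P³⁻ > S²⁻ > Ca²⁺.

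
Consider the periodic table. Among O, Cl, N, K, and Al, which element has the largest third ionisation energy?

After 2 electrons have been removed, what remains? O²⁺ still has 4 valence electrons; Cl²⁺ still has 5 valence electrons; N²⁺ still has 3 valence electrons; K²⁺ is already 1 electron into the core; Al²⁺ still has 1 valence electron.
Usually core removal costs more than valence removal, but here the competition is close: a tightly held n=2 valence electron can cost more to remove than an n=3 core electron, so the actual values have to decide it.
Valence configurations: O²⁺ [He]2s²2p², Cl²⁺ [Ne]3s²3p³, N²⁺ [He]2s²2p¹, Al²⁺ [Ne]3s¹.
The numbers (kJ/mol): O 5300, Cl 3822, N 4578, K 4420, Al 2745.
Putting it together, IE_3: Al < Cl < K < N < O.

O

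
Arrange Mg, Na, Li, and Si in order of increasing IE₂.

Mg < Si < Na < Li

Consider each +1 ion: Mg⁺ still has 1 valence electron; Na⁺ is the bare [Ne] core; Li⁺ is the bare [He] core; Si⁺ still has 3 valence electrons.
Core electrons are held far more tightly than valence electrons, so Na and Li top the IE_2 order.
Valence configurations: Mg⁺ [Ne]3s¹, Si⁺ [Ne]3s²3p¹.
Tabulated IE_2 (kJ/mol): Mg 1451, Na 4562, Li 7298, Si 1577.
Hence IE_2: Mg < Si < Na < Li.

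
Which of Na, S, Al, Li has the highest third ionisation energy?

IE_3 is the cost of taking one more electron from the +2 cation: Na²⁺ is already 1 electron into the core; S²⁺ still has 4 valence electrons; Al²⁺ still has 1 valence electron; Li²⁺ is already 1 electron into the core.
Pulling an electron out of a noble-gas core costs far more than removing a remaining valence electron, so Na and Li sit at the high end of IE_3.
Valence configurations: S²⁺ [Ne]3s²3p², Al²⁺ [Ne]3s¹.
The numbers (kJ/mol): Na 6910, S 3357, Al 2745, Li 11815.
Overall IE_3 order: Al < S < Na < Li.

Li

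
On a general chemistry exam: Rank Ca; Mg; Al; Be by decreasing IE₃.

Be, Mg, Ca, Al

IE_3 is the cost of taking one more electron from the +2 cation: Ca²⁺ is the bare [Ar] core; Mg²⁺ is the bare [Ne] core; Al²⁺ still has 1 valence electron; Be²⁺ is the bare [He] core.
Pulling an electron out of a noble-gas core costs far more than removing a remaining valence electron, so Ca, Mg and Be sit at the high end of IE_3.
The numbers (kJ/mol): Ca 4912, Mg 7733, Al 2745, Be 14849.
So the third ionization energies run Al < Ca < Mg < Be.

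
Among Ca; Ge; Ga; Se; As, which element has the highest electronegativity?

Se

Smaller atoms with higher effective nuclear charge are more electronegative.
All lie in period 4, so electronegativity increases left to right.
The highest electronegativity among these belongs to Se.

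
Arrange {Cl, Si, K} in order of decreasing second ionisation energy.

K > Cl > Si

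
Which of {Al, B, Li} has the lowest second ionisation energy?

Al

Consider each +1 ion: Al⁺ still has 2 valence electrons; B⁺ still has 2 valence electrons; Li⁺ is the bare [He] core.
Pulling an electron out of a noble-gas core costs far more than removing a remaining valence electron, so Li sits at the high end of IE_2.
Valence configurations: Al⁺ [Ne]3s², B⁺ [He]2s².
The numbers (kJ/mol): Al 1817, B 2427, Li 7298.
Overall IE_2 order: Al < B < Li.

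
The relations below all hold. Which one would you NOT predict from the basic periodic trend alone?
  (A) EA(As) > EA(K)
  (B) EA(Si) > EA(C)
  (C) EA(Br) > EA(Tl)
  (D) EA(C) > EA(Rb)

(B)

The general trend: electron affinity increases across a period and decreases down a group.
(A) As (period 4, group 15) vs K (period 4, group 1): the stated order agrees with the simple trend.
(B) Si (period 3, group 14) vs C (period 2, group 14): the stated order contradicts the simple trend.
(C) Br (period 4, group 17) vs Tl (period 6, group 13): the stated order agrees with the simple trend.
(D) C (period 2, group 14) vs Rb (period 5, group 1): the stated order agrees with the simple trend.
The exception is (B): Si's larger, more diffuse 3p orbitals accept an added electron slightly more readily than C's compact 2p.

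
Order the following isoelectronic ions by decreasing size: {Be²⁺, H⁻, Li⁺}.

All of these have 2 electrons, so size is governed by nuclear charge alone: the more protons, the stronger the pull on the same electron cloud, and the smaller the ion.
Nuclear charges: Be²⁺ (Z=4), Li⁺ (Z=3), H⁻ (Z=1).
Largest to smallest: H⁻ > Li⁺ > Be²⁺.

H⁻ > Li⁺ > Be²⁺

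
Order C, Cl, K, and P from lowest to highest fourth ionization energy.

P, Cl, K, C

The fourth ionization energy removes an electron from the +3 ion. For each element: C³⁺ still has 1 valence electron; Cl³⁺ still has 4 valence electrons; K³⁺ is already 2 electrons into the core; P³⁺ still has 2 valence electrons.
Usually core removal costs more than valence removal, but here the competition is close: a tightly held n=2 valence electron can cost more to remove than an n=3 core electron, so the actual values have to decide it.
Valence configurations: C³⁺ [He]2s¹, Cl³⁺ [Ne]3s²3p², P³⁺ [Ne]3s².
The numbers (kJ/mol): C 6223, Cl 5159, K 5877, P 4964.
So the fourth ionization energies run P < Cl < K < C.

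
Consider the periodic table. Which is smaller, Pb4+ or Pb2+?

Both ions have Z = 82 protons, but Pb4+ has lost more electrons, so its remaining electrons feel a larger effective nuclear charge per electron and are pulled in more tightly.
Higher positive charge → smaller ion, so Pb2+ > Pb4+.

Pb4+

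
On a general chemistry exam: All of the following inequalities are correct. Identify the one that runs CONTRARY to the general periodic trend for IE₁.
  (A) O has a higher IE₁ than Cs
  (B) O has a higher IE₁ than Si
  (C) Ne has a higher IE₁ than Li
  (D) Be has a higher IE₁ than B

The general trend: IE₁ increases across a period and decreases down a group.
(A) O (period 2, group 16) vs Cs (period 6, group 1): the stated order agrees with the simple trend.
(B) O (period 2, group 16) vs Si (period 3, group 14): the stated order agrees with the simple trend.
(C) Ne (period 2, group 18) vs Li (period 2, group 1): the stated order agrees with the simple trend.
(D) Be (period 2, group 2) vs B (period 2, group 13): the stated order contradicts the simple trend.
The exception is (D): removing B's lone 2p electron is easier than breaking Be's filled 2s².

(D)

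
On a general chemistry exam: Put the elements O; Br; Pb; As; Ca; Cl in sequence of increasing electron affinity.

Ca, Pb, As, O, Br, Cl

O is in period 2, group 16; Cl is in period 3, group 17; Ca is in period 4, group 2; As is in period 4, group 15; Br is in period 4, group 17; Pb is in period 6, group 14.
Atoms with high Z_eff and room in the valence shell (especially the halogens) have the most exothermic electron affinities.
These span different periods and groups, so the two trends combine.
Pb > Ca: period and group pull opposite ways; the across-period shift dominates (35 vs 2 kJ/mol).
As > Pb: relative to Pb, both the across-period and down-group shifts push As's electron affinity up.
O > As: relative to As, both the across-period and down-group shifts push O's electron affinity up.
Br > O: the two effects oppose for this pair; the across-period effect wins (325 vs 141 kJ/mol).
Cl > Br: they share group 17; the group trend gives Cl the larger value.
Tabulated electron affinity (kJ/mol): O 141, Cl 349, Ca 2, As 78, Br 325, Pb 35.
So from lowest to highest: Ca < Pb < As < O < Br < Cl.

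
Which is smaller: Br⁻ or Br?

Br

Forming Br⁻ adds 1 electron to Br. More electron–electron repulsion in the same shell, with unchanged nuclear charge, lets the cloud expand.
An anion is larger than its parent atom: Br⁻ > Br.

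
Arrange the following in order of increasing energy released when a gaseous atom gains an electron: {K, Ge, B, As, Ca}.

Ca < B < K < As < Ge

EA tends to increase across a period and decrease down a group, though the pattern is less regular than for IE or radius.
Here both period and group differ, so the two effects have to be weighed against each other.
B > Ca: both effects reinforce here, so B is clearly the higher of the two.
K > B: this pair runs against the simple trend — see the exception note.
As > K: both are in period 4; the period trend gives As the larger value.
Ge > As: this pair runs against the simple trend — see the exception note.
Note the exception: K has a higher electron affinity than B, contrary to the simple trend — B's ns²np¹ configuration gives only a small electron affinity — the sparsely filled np subshell binds an added electron weakly.
Note the exception: Ge has a higher electron affinity than As, contrary to the simple trend — adding an electron to As's half-filled 4p³ is unfavourable, so Ge (4p²) has the more exothermic EA.
Note the exception: K has a higher electron affinity than Ca, contrary to the simple trend — adding an electron to Ca (ns²) has to open a new, higher-energy np subshell, which is unfavourable.
Approximate values (kJ/mol): B 27, K 48, Ca 2, Ge 119, As 78.
So from lowest to highest: Ca < B < K < As < Ge.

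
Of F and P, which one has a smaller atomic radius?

F

Atomic radius shrinks across a period as nuclear charge pulls the same shell inward, and grows down a group as new shells are added.
Neither a single period nor a single group — weigh both effects.
P > F: relative to F, both the across-period and down-group shifts push P's atomic radius up.
Tabulated atomic radius (pm): F 64, P 111.
So F has the smaller atomic radius (F < P).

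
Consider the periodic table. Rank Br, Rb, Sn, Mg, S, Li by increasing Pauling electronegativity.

Li is in period 2, group 1; Mg is in period 3, group 2; S is in period 3, group 16; Br is in period 4, group 17; Rb is in period 5, group 1; Sn is in period 5, group 14.
Atoms toward the upper right of the periodic table pull bonding electrons most strongly.
Here both period and group differ, so the two effects have to be weighed against each other.
Li > Rb: Li sits above Rb in group 1, so the down-group effect alone puts Li higher.
Mg > Li: period and group pull opposite ways; the across-period shift dominates (1.31 vs 0.98).
Sn > Mg: period and group pull opposite ways; the across-period shift dominates (1.96 vs 1.31).
S > Sn: relative to Sn, both the across-period and down-group shifts push S's electronegativity up.
Br > S: period and group pull opposite ways; the across-period shift dominates (2.96 vs 2.58).
Tabulated electronegativity (Pauling): Li 0.98, Mg 1.31, S 2.58, Br 2.96, Rb 0.82, Sn 1.96.
So from lowest to highest: Rb < Li < Mg < Sn < S < Br.

Rb, Li, Mg, Sn, S, Br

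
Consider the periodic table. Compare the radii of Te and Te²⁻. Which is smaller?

Te

Forming Te²⁻ adds 2 electrons to Te. More electron–electron repulsion in the same shell, with unchanged nuclear charge, lets the cloud expand.
An anion is larger than its parent atom: Te²⁻ > Te.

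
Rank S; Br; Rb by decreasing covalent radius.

Rb > Br > S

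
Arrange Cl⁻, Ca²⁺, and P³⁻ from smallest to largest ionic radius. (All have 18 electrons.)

Ca²⁺ < Cl⁻ < P³⁻

All of these have 18 electrons, so size is governed by nuclear charge alone: the more protons, the stronger the pull on the same electron cloud, and the smaller the ion.
Nuclear charges: Ca²⁺ (Z=20), Cl⁻ (Z=17), P³⁻ (Z=15).
Smallest to largest: Ca²⁺ < Cl⁻ < P³⁻.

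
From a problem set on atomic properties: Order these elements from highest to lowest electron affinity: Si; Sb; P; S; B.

B is in period 2, group 13; Si is in period 3, group 14; P is in period 3, group 15; S is in period 3, group 16; Sb is in period 5, group 15.
EA tends to increase across a period and decrease down a group, though the pattern is less regular than for IE or radius.
Neither a single period nor a single group — weigh both effects.
P > B: period and group pull opposite ways; the across-period shift dominates (72 vs 27 kJ/mol).
Sb > P: this pair runs against the simple trend — see the exception note.
Si > Sb: the two effects oppose for this pair; the down-group effect wins (134 vs 103 kJ/mol).
S > Si: S lies to the right of Si in period 3, so the across-period effect alone puts S higher.
Note the exception: Sb has a higher electron affinity than P, contrary to the simple trend — both are half-filled np³, but the pairing/repulsion penalty for the added electron shrinks as the p orbitals become larger and more diffuse down the group, and for Sb that outweighs the weaker nuclear attraction.
Note the exception: Si has a higher electron affinity than P, contrary to the simple trend — adding an electron to P's half-filled 3p³ is unfavourable, so Si (3p²) has the more exothermic EA.
Approximate values (kJ/mol): B 27, Si 134, P 72, S 200, Sb 103.
So from highest to lowest: S > Si > Sb > P > B.

S, Si, Sb, P, B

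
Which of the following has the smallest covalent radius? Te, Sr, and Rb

Rb is in period 5, group 1; Sr is in period 5, group 2; Te is in period 5, group 16.
Moving right in a period, electrons are added to the same shell under a stronger nuclear pull, so atoms get smaller; moving down, a new shell is opened and atoms get larger.
All lie in period 5, so atomic radius increases right to left.
The smallest covalent radius among these belongs to Te.

Te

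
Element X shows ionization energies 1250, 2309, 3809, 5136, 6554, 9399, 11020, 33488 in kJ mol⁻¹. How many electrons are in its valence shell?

Look for the largest jump between consecutive ionization energies: IE8/IE7 ≈ 3.0, far larger than any earlier ratio.
That jump marks the point where a core electron is being removed. So the atom has 7 valence electrons.

7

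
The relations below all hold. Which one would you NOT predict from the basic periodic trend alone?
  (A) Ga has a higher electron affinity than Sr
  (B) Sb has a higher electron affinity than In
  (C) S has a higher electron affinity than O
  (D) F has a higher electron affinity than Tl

(C)

The general trend: electron affinity increases across a period and decreases down a group.
(A) Ga (period 4, group 13) vs Sr (period 5, group 2): the stated order agrees with the simple trend.
(B) Sb (period 5, group 15) vs In (period 5, group 13): the stated order agrees with the simple trend.
(C) S (period 3, group 16) vs O (period 2, group 16): the stated order contradicts the simple trend.
(D) F (period 2, group 17) vs Tl (period 6, group 13): the stated order agrees with the simple trend.
The exception is (C): the compact 2p subshell of O repels the added electron more than S's larger 3p does.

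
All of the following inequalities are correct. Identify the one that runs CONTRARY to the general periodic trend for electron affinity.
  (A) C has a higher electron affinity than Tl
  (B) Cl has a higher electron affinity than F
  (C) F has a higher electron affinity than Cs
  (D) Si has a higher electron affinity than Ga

(B)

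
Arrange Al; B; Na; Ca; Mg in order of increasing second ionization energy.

Ca < Mg < Al < B < Na

After 1 electron has been removed, what remains? Al⁺ still has 2 valence electrons; B⁺ still has 2 valence electrons; Na⁺ is the bare [Ne] core; Ca⁺ still has 1 valence electron; Mg⁺ still has 1 valence electron.
Breaking into a closed-shell core is much more expensive than removing a leftover valence electron — Na has the largest IE_2 here.
Valence configurations: Al⁺ [Ne]3s², B⁺ [He]2s², Ca⁺ [Ar]4s¹, Mg⁺ [Ne]3s¹.
Approximate IE_2 values (kJ/mol): Al 1817, B 2427, Na 4562, Ca 1145, Mg 1451.
So the second ionization energies run Ca < Mg < Al < B < Na.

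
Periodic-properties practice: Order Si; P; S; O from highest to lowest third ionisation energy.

O, S, Si, P

The third ionization energy removes an electron from the +2 ion. For each element: Si²⁺ still has 2 valence electrons; P²⁺ still has 3 valence electrons; S²⁺ still has 4 valence electrons; O²⁺ still has 4 valence electrons.
All are still removing valence electrons, so compare the +2 ions as you would atoms: IE_3 generally rises across a period (higher Z_eff) and falls down a group (larger shell), subject to the usual subshell exceptions.
Valence configurations: Si²⁺ [Ne]3s², P²⁺ [Ne]3s²3p¹, S²⁺ [Ne]3s²3p², O²⁺ [He]2s²2p².
P²⁺ loses a lone 3p electron whereas Si²⁺ must break into a filled 3s² pair, so IE_3(Si) > IE_3(P) even though P has the higher nuclear charge.
Approximate IE_3 values (kJ/mol): Si 3232, P 2914, S 3357, O 5300.
Putting it together, IE_3: P < Si < S < O.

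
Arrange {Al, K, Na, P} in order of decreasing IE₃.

After 2 electrons have been removed, what remains? Al²⁺ still has 1 valence electron; K²⁺ is already 1 electron into the core; Na²⁺ is already 1 electron into the core; P²⁺ still has 3 valence electrons.
Pulling an electron out of a noble-gas core costs far more than removing a remaining valence electron, so K and Na sit at the high end of IE_3.
Valence configurations: Al²⁺ [Ne]3s¹, P²⁺ [Ne]3s²3p¹.
The numbers (kJ/mol): Al 2745, K 4420, Na 6910, P 2914.
So the third ionization energies run Al < P < K < Na.

Na > K > P > Al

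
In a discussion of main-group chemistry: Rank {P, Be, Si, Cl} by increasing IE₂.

Si, Be, P, Cl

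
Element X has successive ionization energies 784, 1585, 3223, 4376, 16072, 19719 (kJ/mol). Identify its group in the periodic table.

Group 14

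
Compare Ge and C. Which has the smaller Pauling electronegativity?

Ge

C is in period 2, group 14; Ge is in period 4, group 14.
EN rises left→right (higher Z_eff, smaller atoms) and falls top→bottom (larger, more shielded atoms).
All are in group 14, so electronegativity increases up the group.
So Ge has the smaller Pauling electronegativity (Ge < C).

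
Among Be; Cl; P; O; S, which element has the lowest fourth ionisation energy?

IE_4 is the cost of taking one more electron from the +3 cation: Be³⁺ is already 1 electron into the core; Cl³⁺ still has 4 valence electrons; P³⁺ still has 2 valence electrons; O³⁺ still has 3 valence electrons; S³⁺ still has 3 valence electrons.
Core electrons are held far more tightly than valence electrons, so Be tops the IE_4 order.
Valence configurations: Cl³⁺ [Ne]3s²3p², P³⁺ [Ne]3s², O³⁺ [He]2s²2p¹, S³⁺ [Ne]3s²3p¹.
S³⁺ loses a lone 3p electron whereas P³⁺ must break into a filled 3s² pair, so IE_4(P) > IE_4(S) even though S has the higher nuclear charge.
Tabulated IE_4 (kJ/mol): Be 21007, Cl 5159, P 4964, O 7469, S 4556.
So the fourth ionization energies run S < P < Cl < O < Be.

S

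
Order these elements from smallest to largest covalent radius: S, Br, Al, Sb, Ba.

Al is in period 3, group 13; S is in period 3, group 16; Br is in period 4, group 17; Sb is in period 5, group 15; Ba is in period 6, group 2.
Across a period the added protons contract the valence shell; down a group each new principal shell makes the atom larger.
Neither a single period nor a single group — weigh both effects.
Br > S: the two effects oppose for this pair; the down-group effect wins (114 vs 103 pm).
Al > Br: period and group pull opposite ways; the across-period shift dominates (126 vs 114 pm).
Sb > Al: the two effects oppose for this pair; the down-group effect wins (140 vs 126 pm).
Ba > Sb: both effects reinforce here, so Ba is clearly the larger of the two.
Tabulated atomic radius (pm): Al 126, S 103, Br 114, Sb 140, Ba 196.
So from smallest to largest: S < Br < Al < Sb < Ba.

S, Br, Al, Sb, Ba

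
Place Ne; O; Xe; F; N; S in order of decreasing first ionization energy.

Ne > F > N > O > Xe > S

N is in period 2, group 15; O is in period 2, group 16; F is in period 2, group 17; Ne is in period 2, group 18; S is in period 3, group 16; Xe is in period 5, group 18.
Across a period the outer electron is held more tightly (higher IE₁); down a group it sits in a higher shell, more shielded, and comes off more easily.
These span different periods and groups, so the two trends combine.
Xe > S: the two effects oppose for this pair; the across-period effect wins (1170 vs 1000 kJ/mol).
O > Xe: period and group pull opposite ways; the down-group shift dominates (1314 vs 1170 kJ/mol).
N > O: this pair runs against the simple trend — see the exception note.
F > N: F lies to the right of N in period 2, so the across-period effect alone puts F higher.
Ne > F: Ne lies to the right of F in period 2, so the across-period effect alone puts Ne higher.
Note the exception: N has a higher first ionization energy than O, contrary to the simple trend — pairing an electron in O's 2p⁴ costs repulsion energy, so O ionizes more easily than half-filled N (2p³).
For reference (kJ/mol): N 1402, O 1314, F 1681, Ne 2081, S 1000, Xe 1170.
So from highest to lowest: Ne > F > N > O > Xe > S.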